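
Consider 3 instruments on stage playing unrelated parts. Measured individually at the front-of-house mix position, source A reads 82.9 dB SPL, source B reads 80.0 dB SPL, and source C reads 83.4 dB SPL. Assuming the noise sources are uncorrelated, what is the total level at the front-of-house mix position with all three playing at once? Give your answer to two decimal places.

87.11 dB SPL

Add the sources as powers (linear), then convert back to dB:
L_total = 10·log₁₀(10^(82.9/10) + 10^(80.0/10) + 10^(83.4/10)) = 10·log₁₀(513800000) = 87.11 dB SPL.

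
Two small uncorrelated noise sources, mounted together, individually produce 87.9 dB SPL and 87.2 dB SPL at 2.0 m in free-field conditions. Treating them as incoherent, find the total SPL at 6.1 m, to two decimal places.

80.89 dB SPL

Combined at 2.0 m: 10·log₁₀(10^(87.9/10)+10^(87.2/10)) = 90.574 dB SPL.
Then apply −20·log₁₀(6.1/2.0) = -9.686 dB → 80.89 dB SPL.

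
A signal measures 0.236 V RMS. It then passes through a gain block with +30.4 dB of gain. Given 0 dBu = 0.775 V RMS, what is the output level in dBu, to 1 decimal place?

+20.1 dBu

Input level: 20·log₁₀(0.236/0.775) = -10.33 dBu.
Output: -10.33 + 30.4 = +20.1 dBu.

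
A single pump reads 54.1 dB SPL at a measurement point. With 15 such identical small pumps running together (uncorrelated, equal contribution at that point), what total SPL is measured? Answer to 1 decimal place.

15 equal incoherent sources raise the level by 10·log₁₀(15) = 11.76 dB.
L_total = 54.1 + 11.76 = 65.9 dB SPL.

65.9 dB SPL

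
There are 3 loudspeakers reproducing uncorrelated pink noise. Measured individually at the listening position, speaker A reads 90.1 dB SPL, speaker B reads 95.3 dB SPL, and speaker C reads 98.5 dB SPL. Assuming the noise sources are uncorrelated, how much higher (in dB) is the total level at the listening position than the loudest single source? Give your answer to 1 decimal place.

2.1 dB

Incoherent sources sum as intensities:
L_total = 10·log₁₀(10^(90.1/10) + 10^(95.3/10) + 10^(98.5/10)) = 100.60 dB SPL.
Excess over the loudest (98.5 dB): 100.60 − 98.5 = 2.1 dB.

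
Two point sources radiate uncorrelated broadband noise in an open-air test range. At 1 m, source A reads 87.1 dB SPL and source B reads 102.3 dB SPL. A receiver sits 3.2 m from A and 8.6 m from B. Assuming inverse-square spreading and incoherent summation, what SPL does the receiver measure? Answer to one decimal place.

At the listener: L_A = 87.1 − 20·log₁₀(3.2) = 77.00 dB; L_B = 102.3 − 20·log₁₀(8.6) = 83.61 dB.
Combined: 10·log₁₀(10^(77.00/10)+10^(83.61/10)) = 84.5 dB SPL.

84.5 dB SPL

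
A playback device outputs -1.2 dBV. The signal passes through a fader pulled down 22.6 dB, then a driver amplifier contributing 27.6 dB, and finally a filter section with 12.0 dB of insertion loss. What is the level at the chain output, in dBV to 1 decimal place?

-8.2 dBV

Gain stages sum in dB:
-1.2 − 22.6 + 27.6 − 12.0 = -8.2 dBV.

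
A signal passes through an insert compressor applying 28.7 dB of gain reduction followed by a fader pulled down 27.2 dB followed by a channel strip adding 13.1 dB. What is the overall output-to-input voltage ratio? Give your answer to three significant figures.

0.00724

Net gain = (−28.7) + (−27.2) + 13.1 = -42.8 dB.
Voltage ratio = 10^(-42.8/20) = 0.00724.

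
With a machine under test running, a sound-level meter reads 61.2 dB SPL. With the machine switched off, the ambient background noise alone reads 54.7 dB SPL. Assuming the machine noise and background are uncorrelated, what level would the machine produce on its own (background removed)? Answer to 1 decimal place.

60.1 dB SPL

Background correction is a power subtraction:
L_src = 10·log₁₀(10^(61.2/10) − 10^(54.7/10)) = 10·log₁₀(1023000) = 60.1 dB SPL.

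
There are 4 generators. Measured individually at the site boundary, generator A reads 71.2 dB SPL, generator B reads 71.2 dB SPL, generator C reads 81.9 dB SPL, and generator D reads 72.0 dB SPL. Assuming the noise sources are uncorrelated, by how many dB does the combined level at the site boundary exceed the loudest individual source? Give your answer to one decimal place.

Incoherent sources sum as intensities:
L_total = 10·log₁₀(10^(71.2/10) + 10^(71.2/10) + 10^(81.9/10) + 10^(72.0/10)) = 82.95 dB SPL.
Excess over the loudest (81.9 dB): 82.95 − 81.9 = 1.0 dB.

1.0 dB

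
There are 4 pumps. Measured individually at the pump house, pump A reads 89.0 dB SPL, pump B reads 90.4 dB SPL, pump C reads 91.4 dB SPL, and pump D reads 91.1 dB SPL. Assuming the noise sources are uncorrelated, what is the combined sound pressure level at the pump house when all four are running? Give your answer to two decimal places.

96.59 dB SPL

Add the sources as powers (linear), then convert back to dB:
L_total = 10·log₁₀(10^(89.0/10) + 10^(90.4/10) + 10^(91.4/10) + 10^(91.1/10)) = 10·log₁₀(4559000000) = 96.59 dB SPL.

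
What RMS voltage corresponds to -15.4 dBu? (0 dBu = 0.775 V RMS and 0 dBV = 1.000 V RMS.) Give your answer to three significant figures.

0.132 V

V = 0.775 V × 10^(-15.4/20).
= 0.775 × 0.1698 = 0.132 V.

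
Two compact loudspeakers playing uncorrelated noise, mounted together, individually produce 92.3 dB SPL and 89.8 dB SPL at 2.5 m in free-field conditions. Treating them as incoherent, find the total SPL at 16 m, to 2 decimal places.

78.11 dB SPL

Combined at 2.5 m: 10·log₁₀(10^(92.3/10)+10^(89.8/10)) = 94.238 dB SPL.
Then apply −20·log₁₀(16/2.5) = -16.124 dB → 78.11 dB SPL.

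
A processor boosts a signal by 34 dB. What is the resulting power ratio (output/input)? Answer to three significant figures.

2510

Power ratio = 10^(dB/10).
10^(34/10) = 10^(3.400) = 2510.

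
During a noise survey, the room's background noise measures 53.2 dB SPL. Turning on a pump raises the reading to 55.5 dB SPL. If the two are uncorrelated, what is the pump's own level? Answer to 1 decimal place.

Remove the background by subtracting linear intensities:
L_src = 10·log₁₀(10^(55.5/10) − 10^(53.2/10)) = 10·log₁₀(145900) = 51.6 dB SPL.

51.6 dB SPL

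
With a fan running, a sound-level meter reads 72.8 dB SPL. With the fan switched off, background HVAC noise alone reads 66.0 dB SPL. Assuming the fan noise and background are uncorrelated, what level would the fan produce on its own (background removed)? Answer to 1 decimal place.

Background correction is a power subtraction:
L_src = 10·log₁₀(10^(72.8/10) − 10^(66.0/10)) = 10·log₁₀(15070000) = 71.8 dB SPL.

71.8 dB SPL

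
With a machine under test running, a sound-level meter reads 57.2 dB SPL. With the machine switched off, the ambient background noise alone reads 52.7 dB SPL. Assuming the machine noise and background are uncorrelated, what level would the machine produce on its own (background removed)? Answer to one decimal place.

55.3 dB SPL

Subtract intensities: L_src = 10·log₁₀(10^(L_total/10) − 10^(L_bg/10)).
L_src = 10·log₁₀(10^(57.2/10) − 10^(52.7/10)) = 10·log₁₀(338600) = 55.3 dB SPL.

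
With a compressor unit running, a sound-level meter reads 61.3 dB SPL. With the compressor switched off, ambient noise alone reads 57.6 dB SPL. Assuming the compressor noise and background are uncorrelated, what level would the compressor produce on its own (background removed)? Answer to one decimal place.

58.9 dB SPL

Subtract intensities: L_src = 10·log₁₀(10^(L_total/10) − 10^(L_bg/10)).
L_src = 10·log₁₀(10^(61.3/10) − 10^(57.6/10)) = 10·log₁₀(773500) = 58.9 dB SPL.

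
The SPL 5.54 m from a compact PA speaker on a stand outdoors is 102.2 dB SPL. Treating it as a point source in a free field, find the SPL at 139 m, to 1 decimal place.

74.2 dB SPL

For a point source in a free field, ΔL = −20·log₁₀(d₂/d₁).
ΔL = −20·log₁₀(139/5.54) = -27.99 dB, so L₂ = 102.2 + (-27.99) = 74.2 dB SPL.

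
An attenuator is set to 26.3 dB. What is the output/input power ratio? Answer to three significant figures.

Power ratio = 10^(dB/10).
10^(-26.3/10) = 10^(-2.630) = 0.00234.

0.00234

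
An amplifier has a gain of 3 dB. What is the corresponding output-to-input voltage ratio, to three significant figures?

1.41

Voltage ratio = 10^(dB/20).
10^(3/20) = 10^(0.1500) = 1.41.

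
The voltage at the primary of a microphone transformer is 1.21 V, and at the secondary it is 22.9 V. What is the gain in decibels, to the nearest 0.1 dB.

25.5 dB

For a voltage ratio, dB = 20·log₁₀(V₂/V₁).
20·log₁₀(22.9/1.21) = 20·log₁₀(18.93) = 25.5 dB.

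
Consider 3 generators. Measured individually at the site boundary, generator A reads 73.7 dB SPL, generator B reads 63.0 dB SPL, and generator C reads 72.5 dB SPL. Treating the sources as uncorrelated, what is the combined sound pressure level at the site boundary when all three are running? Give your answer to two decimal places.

76.36 dB SPL

Incoherent sources sum as intensities:
L_total = 10·log₁₀(10^(73.7/10) + 10^(63.0/10) + 10^(72.5/10)) = 10·log₁₀(43220000) = 76.36 dB SPL.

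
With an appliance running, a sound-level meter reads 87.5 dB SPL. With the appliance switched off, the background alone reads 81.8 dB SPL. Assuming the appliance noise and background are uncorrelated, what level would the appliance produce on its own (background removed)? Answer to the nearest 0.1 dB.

86.1 dB SPL

Remove the background by subtracting linear intensities:
L_src = 10·log₁₀(10^(87.5/10) − 10^(81.8/10)) = 10·log₁₀(411000000) = 86.1 dB SPL.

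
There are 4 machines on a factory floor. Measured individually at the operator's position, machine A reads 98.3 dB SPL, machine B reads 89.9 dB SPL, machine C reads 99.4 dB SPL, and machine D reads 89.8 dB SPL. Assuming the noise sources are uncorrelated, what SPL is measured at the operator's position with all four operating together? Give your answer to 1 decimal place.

Add the sources as powers (linear), then convert back to dB:
L_total = 10·log₁₀(10^(98.3/10) + 10^(89.9/10) + 10^(99.4/10) + 10^(89.8/10)) = 10·log₁₀(17403000000) = 102.4 dB SPL.

102.4 dB SPL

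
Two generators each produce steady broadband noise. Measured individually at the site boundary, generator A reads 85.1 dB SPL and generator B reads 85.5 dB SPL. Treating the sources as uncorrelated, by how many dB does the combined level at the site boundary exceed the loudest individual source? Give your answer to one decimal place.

2.8 dB

Add the sources as powers (linear), then convert back to dB:
L_total = 10·log₁₀(10^(85.1/10) + 10^(85.5/10)) = 88.31 dB SPL.
Excess over the loudest (85.5 dB): 88.31 − 85.5 = 2.8 dB.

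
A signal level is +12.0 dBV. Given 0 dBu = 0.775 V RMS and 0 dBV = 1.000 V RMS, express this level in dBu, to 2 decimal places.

The offset between the scales is 20·log₁₀(0.775/1.000) = −2.214 dB.
So dBu = +12.0 + 2.214 = +14.21 dBu.

+14.21 dBu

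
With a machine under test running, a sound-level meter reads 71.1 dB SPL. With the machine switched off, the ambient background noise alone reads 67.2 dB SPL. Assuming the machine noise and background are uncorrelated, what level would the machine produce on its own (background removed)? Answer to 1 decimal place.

68.8 dB SPL

Background correction is a power subtraction:
L_src = 10·log₁₀(10^(71.1/10) − 10^(67.2/10)) = 10·log₁₀(7634000) = 68.8 dB SPL.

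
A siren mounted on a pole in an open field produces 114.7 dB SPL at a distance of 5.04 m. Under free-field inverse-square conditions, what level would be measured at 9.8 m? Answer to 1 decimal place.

108.9 dB SPL

Inverse-square spreading gives ΔL = −20·log₁₀(d₂/d₁).
ΔL = −20·log₁₀(9.8/5.04) = -5.78 dB, so L₂ = 114.7 + (-5.78) = 108.9 dB SPL.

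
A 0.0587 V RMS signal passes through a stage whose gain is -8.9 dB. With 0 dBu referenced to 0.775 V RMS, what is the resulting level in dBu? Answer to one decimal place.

Input level: 20·log₁₀(0.0587/0.775) = -22.41 dBu.
Output: -22.41 − 8.9 = -31.3 dBu.

-31.3 dBu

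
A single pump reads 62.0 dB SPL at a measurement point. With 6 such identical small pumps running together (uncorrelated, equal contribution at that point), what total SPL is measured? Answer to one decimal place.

69.8 dB SPL

6 equal incoherent sources raise the level by 10·log₁₀(6) = 7.78 dB.
L_total = 62.0 + 7.78 = 69.8 dB SPL.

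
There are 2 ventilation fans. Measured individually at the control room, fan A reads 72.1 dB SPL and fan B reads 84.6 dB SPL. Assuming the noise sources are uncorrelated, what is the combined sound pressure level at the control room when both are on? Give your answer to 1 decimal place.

Add the sources as powers (linear), then convert back to dB:
L_total = 10·log₁₀(10^(72.1/10) + 10^(84.6/10)) = 10·log₁₀(304600000) = 84.8 dB SPL.

84.8 dB SPL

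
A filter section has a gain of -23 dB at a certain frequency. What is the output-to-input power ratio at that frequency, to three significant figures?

0.00501

Power ratio = 10^(dB/10).
10^(-23/10) = 10^(-2.300) = 0.00501.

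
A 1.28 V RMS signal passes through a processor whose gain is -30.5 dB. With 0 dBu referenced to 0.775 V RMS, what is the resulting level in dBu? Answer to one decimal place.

Input level: 20·log₁₀(1.28/0.775) = 4.36 dBu.
Output: 4.36 − 30.5 = -26.1 dBu.

-26.1 dBu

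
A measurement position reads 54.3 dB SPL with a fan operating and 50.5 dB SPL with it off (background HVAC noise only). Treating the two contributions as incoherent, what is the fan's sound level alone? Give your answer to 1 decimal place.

52.0 dB SPL

Remove the background by subtracting linear intensities:
L_src = 10·log₁₀(10^(54.3/10) − 10^(50.5/10)) = 10·log₁₀(157000) = 52.0 dB SPL.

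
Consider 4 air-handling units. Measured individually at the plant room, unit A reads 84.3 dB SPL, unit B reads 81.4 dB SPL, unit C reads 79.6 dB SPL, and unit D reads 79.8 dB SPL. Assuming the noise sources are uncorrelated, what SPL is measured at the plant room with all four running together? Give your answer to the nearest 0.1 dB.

87.7 dB SPL

Add the sources as powers (linear), then convert back to dB:
L_total = 10·log₁₀(10^(84.3/10) + 10^(81.4/10) + 10^(79.6/10) + 10^(79.8/10)) = 10·log₁₀(593900000) = 87.7 dB SPL.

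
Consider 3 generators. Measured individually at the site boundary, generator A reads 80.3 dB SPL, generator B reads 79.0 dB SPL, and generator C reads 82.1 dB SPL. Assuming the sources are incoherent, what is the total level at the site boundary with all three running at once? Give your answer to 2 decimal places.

Add the sources as powers (linear), then convert back to dB:
L_total = 10·log₁₀(10^(80.3/10) + 10^(79.0/10) + 10^(82.1/10)) = 10·log₁₀(348800000) = 85.43 dB SPL.

85.43 dB SPL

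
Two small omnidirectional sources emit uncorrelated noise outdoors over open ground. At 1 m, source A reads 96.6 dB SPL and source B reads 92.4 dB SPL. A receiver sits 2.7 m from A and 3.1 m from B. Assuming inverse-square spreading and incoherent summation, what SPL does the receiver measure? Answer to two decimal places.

89.07 dB SPL

At the listener: L_A = 96.6 − 20·log₁₀(2.7) = 87.973 dB; L_B = 92.4 − 20·log₁₀(3.1) = 82.573 dB.
Combined: 10·log₁₀(10^(87.973/10)+10^(82.573/10)) = 89.07 dB SPL.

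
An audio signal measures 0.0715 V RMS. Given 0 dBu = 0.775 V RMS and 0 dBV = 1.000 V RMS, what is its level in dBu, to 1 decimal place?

dBu = 20·log₁₀(V / 0.775 V).
20·log₁₀(0.0715/0.775) = -20.7 dBu.

-20.7 dBu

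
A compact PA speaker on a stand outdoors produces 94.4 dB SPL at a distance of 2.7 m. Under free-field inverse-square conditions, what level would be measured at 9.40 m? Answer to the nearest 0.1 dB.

83.6 dB SPL

For a point source in a free field, ΔL = −20·log₁₀(d₂/d₁).
ΔL = −20·log₁₀(9.40/2.7) = -10.84 dB, so L₂ = 94.4 + (-10.84) = 83.6 dB SPL.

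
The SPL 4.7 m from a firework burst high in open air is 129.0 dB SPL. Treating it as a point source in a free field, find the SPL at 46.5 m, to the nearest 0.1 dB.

Free-field point source: level drops by 20·log₁₀ of the distance ratio.
ΔL = −20·log₁₀(46.5/4.7) = -19.91 dB, so L₂ = 129.0 + (-19.91) = 109.1 dB SPL.

109.1 dB SPL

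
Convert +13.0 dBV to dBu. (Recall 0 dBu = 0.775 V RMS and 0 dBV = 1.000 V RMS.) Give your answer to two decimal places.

The offset between the scales is 20·log₁₀(0.775/1.000) = −2.214 dB.
So dBu = +13.0 + 2.214 = +15.21 dBu.

+15.21 dBu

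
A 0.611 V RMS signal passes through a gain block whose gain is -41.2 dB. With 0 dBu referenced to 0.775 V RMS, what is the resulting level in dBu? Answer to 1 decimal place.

-43.3 dBu

Input level: 20·log₁₀(0.611/0.775) = -2.07 dBu.
Output: -2.07 − 41.2 = -43.3 dBu.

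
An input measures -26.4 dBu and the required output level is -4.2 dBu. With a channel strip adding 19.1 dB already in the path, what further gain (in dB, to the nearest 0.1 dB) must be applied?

The required make-up gain is the shortfall in the dB sum.
G = -4.2 − (-26.4) − 19.1 = 3.1 dB.

3.1 dB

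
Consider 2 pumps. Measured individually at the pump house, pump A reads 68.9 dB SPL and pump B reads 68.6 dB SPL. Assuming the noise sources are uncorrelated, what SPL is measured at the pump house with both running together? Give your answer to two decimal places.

Uncorrelated sources add in intensity (power), not in dB.
L_total = 10·log₁₀(10^(68.9/10) + 10^(68.6/10)) = 10·log₁₀(15010000) = 71.76 dB SPL.

71.76 dB SPL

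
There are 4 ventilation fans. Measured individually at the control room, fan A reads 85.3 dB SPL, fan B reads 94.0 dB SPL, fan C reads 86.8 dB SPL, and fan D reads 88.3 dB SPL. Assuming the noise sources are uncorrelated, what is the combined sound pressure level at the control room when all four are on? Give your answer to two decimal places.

96.03 dB SPL

Uncorrelated sources add in intensity (power), not in dB.
L_total = 10·log₁₀(10^(85.3/10) + 10^(94.0/10) + 10^(86.8/10) + 10^(88.3/10)) = 10·log₁₀(4005000000) = 96.03 dB SPL.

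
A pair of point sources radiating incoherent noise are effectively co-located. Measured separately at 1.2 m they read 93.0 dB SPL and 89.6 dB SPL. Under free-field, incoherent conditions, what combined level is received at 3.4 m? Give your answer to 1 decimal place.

Combined at 1.2 m: 10·log₁₀(10^(93.0/10)+10^(89.6/10)) = 94.63 dB SPL.
Then apply −20·log₁₀(3.4/1.2) = -9.05 dB → 85.6 dB SPL.

85.6 dB SPL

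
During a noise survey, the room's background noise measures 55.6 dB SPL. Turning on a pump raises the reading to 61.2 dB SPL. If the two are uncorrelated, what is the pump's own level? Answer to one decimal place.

59.8 dB SPL

Background correction is a power subtraction:
L_src = 10·log₁₀(10^(61.2/10) − 10^(55.6/10)) = 10·log₁₀(955200) = 59.8 dB SPL.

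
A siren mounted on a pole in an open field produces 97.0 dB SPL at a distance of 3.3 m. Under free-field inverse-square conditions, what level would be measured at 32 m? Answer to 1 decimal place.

77.3 dB SPL

Free-field point source: level drops by 20·log₁₀ of the distance ratio.
ΔL = −20·log₁₀(32/3.3) = -19.73 dB, so L₂ = 97.0 + (-19.73) = 77.3 dB SPL.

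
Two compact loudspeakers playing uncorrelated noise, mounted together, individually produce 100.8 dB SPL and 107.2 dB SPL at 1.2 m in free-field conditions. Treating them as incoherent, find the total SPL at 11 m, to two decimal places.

88.85 dB SPL

Combined at 1.2 m: 10·log₁₀(10^(100.8/10)+10^(107.2/10)) = 108.096 dB SPL.
Then apply −20·log₁₀(11/1.2) = -19.244 dB → 88.85 dB SPL.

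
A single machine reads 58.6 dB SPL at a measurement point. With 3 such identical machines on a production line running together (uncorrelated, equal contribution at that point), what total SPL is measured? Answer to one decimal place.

63.4 dB SPL

3 equal incoherent sources raise the level by 10·log₁₀(3) = 4.77 dB.
L_total = 58.6 + 4.77 = 63.4 dB SPL.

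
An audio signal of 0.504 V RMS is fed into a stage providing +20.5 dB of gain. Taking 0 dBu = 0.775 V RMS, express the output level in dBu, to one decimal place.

+16.8 dBu

Input level: 20·log₁₀(0.504/0.775) = -3.74 dBu.
Output: -3.74 + 20.5 = +16.8 dBu.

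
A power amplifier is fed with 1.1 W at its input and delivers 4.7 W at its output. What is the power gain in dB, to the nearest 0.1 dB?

For a power ratio, dB = 10·log₁₀(P₂/P₁).
10·log₁₀(4.7/1.1) = 10·log₁₀(4.273) = 6.3 dB.

6.3 dB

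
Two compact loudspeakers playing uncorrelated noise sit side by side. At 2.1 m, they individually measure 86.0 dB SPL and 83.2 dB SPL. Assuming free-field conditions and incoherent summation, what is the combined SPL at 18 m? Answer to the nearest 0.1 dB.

Combined at 2.1 m: 10·log₁₀(10^(86.0/10)+10^(83.2/10)) = 87.83 dB SPL.
Then apply −20·log₁₀(18/2.1) = -18.66 dB → 69.2 dB SPL.

69.2 dB SPL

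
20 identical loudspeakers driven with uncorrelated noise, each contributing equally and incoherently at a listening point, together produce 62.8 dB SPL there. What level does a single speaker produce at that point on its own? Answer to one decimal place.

20 equal incoherent sources add 10·log₁₀(20) = 13.01 dB over one source.
L_one = 62.8 − 13.01 = 49.8 dB SPL.

49.8 dB SPL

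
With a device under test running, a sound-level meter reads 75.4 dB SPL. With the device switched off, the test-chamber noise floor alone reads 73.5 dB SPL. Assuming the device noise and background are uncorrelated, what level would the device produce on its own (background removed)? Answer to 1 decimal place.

70.9 dB SPL

Background correction is a power subtraction:
L_src = 10·log₁₀(10^(75.4/10) − 10^(73.5/10)) = 10·log₁₀(12290000) = 70.9 dB SPL.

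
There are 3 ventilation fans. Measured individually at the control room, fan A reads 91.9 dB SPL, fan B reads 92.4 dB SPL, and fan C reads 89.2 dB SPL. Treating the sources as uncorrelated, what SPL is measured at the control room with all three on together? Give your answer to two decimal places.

96.15 dB SPL

Uncorrelated sources add in intensity (power), not in dB.
L_total = 10·log₁₀(10^(91.9/10) + 10^(92.4/10) + 10^(89.2/10)) = 10·log₁₀(4118000000) = 96.15 dB SPL.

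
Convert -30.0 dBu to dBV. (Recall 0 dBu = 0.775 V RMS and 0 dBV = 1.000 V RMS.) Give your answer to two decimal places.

-32.21 dBV

The offset between the scales is 20·log₁₀(0.775/1.000) = −2.214 dB.
So dBV = -30.0 − 2.214 = -32.21 dBV.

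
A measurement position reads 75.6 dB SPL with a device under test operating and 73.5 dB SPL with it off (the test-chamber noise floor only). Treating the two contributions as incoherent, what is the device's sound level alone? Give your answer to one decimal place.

71.4 dB SPL

Background correction is a power subtraction:
L_src = 10·log₁₀(10^(75.6/10) − 10^(73.5/10)) = 10·log₁₀(13920000) = 71.4 dB SPL.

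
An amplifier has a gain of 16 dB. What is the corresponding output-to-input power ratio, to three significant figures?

Power ratio = 10^(dB/10).
10^(16/10) = 10^(1.600) = 39.8.

39.8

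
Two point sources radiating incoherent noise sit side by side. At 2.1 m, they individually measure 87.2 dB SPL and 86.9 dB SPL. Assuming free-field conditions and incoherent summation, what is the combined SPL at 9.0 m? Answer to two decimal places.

Combined at 2.1 m: 10·log₁₀(10^(87.2/10)+10^(86.9/10)) = 90.063 dB SPL.
Then apply −20·log₁₀(9.0/2.1) = -12.640 dB → 77.42 dB SPL.

77.42 dB SPL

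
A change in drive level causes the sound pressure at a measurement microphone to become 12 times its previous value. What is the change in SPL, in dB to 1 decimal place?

SPL change from a pressure ratio uses the 20·log₁₀ form:
20·log₁₀(12) = 21.6 dB.

21.6 dB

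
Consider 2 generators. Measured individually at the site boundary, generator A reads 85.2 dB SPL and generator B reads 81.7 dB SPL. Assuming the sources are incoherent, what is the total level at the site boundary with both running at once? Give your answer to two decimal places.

Add the sources as powers (linear), then convert back to dB:
L_total = 10·log₁₀(10^(85.2/10) + 10^(81.7/10)) = 10·log₁₀(479000000) = 86.80 dB SPL.

86.80 dB SPL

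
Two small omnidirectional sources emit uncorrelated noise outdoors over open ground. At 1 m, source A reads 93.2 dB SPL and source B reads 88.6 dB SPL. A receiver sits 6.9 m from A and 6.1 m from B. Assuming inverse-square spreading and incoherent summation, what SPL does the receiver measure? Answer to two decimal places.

78.02 dB SPL

At the listener: L_A = 93.2 − 20·log₁₀(6.9) = 76.423 dB; L_B = 88.6 − 20·log₁₀(6.1) = 72.893 dB.
Combined: 10·log₁₀(10^(76.423/10)+10^(72.893/10)) = 78.02 dB SPL.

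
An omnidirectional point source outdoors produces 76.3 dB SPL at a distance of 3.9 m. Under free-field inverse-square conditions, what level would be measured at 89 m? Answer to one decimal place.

49.1 dB SPL

For a point source in a free field, ΔL = −20·log₁₀(d₂/d₁).
ΔL = −20·log₁₀(89/3.9) = -27.17 dB, so L₂ = 76.3 + (-27.17) = 49.1 dB SPL.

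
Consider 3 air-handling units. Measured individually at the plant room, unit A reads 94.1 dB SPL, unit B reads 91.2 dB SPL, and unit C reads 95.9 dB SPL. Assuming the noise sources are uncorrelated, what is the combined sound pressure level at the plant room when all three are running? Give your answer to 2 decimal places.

Add the sources as powers (linear), then convert back to dB:
L_total = 10·log₁₀(10^(94.1/10) + 10^(91.2/10) + 10^(95.9/10)) = 10·log₁₀(7779000000) = 98.91 dB SPL.

98.91 dB SPL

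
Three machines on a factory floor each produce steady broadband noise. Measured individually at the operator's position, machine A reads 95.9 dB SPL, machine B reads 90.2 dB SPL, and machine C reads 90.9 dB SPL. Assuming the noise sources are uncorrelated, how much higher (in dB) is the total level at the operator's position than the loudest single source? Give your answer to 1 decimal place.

Uncorrelated sources add in intensity (power), not in dB.
L_total = 10·log₁₀(10^(95.9/10) + 10^(90.2/10) + 10^(90.9/10)) = 97.90 dB SPL.
Excess over the loudest (95.9 dB): 97.90 − 95.9 = 2.0 dB.

2.0 dB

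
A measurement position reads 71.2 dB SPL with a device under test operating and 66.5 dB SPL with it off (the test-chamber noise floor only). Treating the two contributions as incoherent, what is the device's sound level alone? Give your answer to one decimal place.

Background correction is a power subtraction:
L_src = 10·log₁₀(10^(71.2/10) − 10^(66.5/10)) = 10·log₁₀(8716000) = 69.4 dB SPL.

69.4 dB SPL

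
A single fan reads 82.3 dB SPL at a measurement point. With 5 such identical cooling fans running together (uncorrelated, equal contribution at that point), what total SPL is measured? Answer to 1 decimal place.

89.3 dB SPL

5 equal incoherent sources raise the level by 10·log₁₀(5) = 6.99 dB.
L_total = 82.3 + 6.99 = 89.3 dB SPL.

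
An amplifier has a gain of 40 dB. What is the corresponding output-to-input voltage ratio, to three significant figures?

100

Voltage ratio = 10^(dB/20).
10^(40/20) = 10^(2.000) = 100.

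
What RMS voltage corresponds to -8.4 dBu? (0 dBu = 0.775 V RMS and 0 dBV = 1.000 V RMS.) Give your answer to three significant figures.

0.295 V

V = 0.775 V × 10^(-8.4/20).
= 0.775 × 0.3802 = 0.295 V.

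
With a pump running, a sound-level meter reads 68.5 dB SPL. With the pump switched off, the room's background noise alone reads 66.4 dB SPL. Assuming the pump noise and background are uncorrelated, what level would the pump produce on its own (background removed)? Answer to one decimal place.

Subtract intensities: L_src = 10·log₁₀(10^(L_total/10) − 10^(L_bg/10)).
L_src = 10·log₁₀(10^(68.5/10) − 10^(66.4/10)) = 10·log₁₀(2714000) = 64.3 dB SPL.

64.3 dB SPL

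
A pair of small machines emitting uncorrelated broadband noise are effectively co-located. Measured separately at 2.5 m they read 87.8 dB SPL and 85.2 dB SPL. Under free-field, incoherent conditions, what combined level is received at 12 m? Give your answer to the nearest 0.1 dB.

76.1 dB SPL

Combined at 2.5 m: 10·log₁₀(10^(87.8/10)+10^(85.2/10)) = 89.70 dB SPL.
Then apply −20·log₁₀(12/2.5) = -13.62 dB → 76.1 dB SPL.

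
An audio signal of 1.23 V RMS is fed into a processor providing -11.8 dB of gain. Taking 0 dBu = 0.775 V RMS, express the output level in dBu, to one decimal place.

-7.8 dBu

Input level: 20·log₁₀(1.23/0.775) = 4.01 dBu.
Output: 4.01 − 11.8 = -7.8 dBu.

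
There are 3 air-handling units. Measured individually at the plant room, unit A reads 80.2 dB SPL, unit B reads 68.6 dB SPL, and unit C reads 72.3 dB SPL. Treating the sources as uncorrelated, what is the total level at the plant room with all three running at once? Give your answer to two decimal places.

Incoherent sources sum as intensities:
L_total = 10·log₁₀(10^(80.2/10) + 10^(68.6/10) + 10^(72.3/10)) = 10·log₁₀(128900000) = 81.10 dB SPL.

81.10 dB SPL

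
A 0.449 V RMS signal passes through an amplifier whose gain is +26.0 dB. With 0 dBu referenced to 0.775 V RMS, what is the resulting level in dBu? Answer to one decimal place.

Input level: 20·log₁₀(0.449/0.775) = -4.74 dBu.
Output: -4.74 + 26.0 = +21.3 dBu.

+21.3 dBu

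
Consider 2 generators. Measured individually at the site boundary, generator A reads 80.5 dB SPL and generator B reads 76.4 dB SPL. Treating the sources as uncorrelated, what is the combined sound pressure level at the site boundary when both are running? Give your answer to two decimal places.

81.93 dB SPL

Add the sources as powers (linear), then convert back to dB:
L_total = 10·log₁₀(10^(80.5/10) + 10^(76.4/10)) = 10·log₁₀(155900000) = 81.93 dB SPL.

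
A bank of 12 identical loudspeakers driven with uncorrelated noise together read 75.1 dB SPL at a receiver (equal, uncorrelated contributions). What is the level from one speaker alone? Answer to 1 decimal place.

64.3 dB SPL

12 equal incoherent sources add 10·log₁₀(12) = 10.79 dB over one source.
L_one = 75.1 − 10.79 = 64.3 dB SPL.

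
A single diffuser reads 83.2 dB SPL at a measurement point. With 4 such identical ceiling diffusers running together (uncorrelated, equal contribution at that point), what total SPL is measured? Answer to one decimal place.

89.2 dB SPL

4 equal incoherent sources raise the level by 10·log₁₀(4) = 6.02 dB.
L_total = 83.2 + 6.02 = 89.2 dB SPL.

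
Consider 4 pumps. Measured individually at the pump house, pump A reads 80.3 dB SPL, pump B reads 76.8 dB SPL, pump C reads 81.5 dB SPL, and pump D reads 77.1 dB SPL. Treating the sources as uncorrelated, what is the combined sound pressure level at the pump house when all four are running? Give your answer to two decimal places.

Incoherent sources sum as intensities:
L_total = 10·log₁₀(10^(80.3/10) + 10^(76.8/10) + 10^(81.5/10) + 10^(77.1/10)) = 10·log₁₀(347600000) = 85.41 dB SPL.

85.41 dB SPL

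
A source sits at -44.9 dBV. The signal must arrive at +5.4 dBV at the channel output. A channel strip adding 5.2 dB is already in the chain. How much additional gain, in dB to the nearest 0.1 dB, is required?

45.1 dB

The required make-up gain is the shortfall in the dB sum.
G = +5.4 − (-44.9) − 5.2 = 45.1 dB.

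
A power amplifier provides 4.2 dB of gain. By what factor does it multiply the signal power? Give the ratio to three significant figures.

2.63

Power ratio = 10^(dB/10).
10^(4.2/10) = 10^(0.4200) = 2.63.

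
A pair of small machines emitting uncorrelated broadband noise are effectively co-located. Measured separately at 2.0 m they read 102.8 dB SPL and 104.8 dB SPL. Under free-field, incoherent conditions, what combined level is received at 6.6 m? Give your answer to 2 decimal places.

Combined at 2.0 m: 10·log₁₀(10^(102.8/10)+10^(104.8/10)) = 106.924 dB SPL.
Then apply −20·log₁₀(6.6/2.0) = -10.370 dB → 96.55 dB SPL.

96.55 dB SPL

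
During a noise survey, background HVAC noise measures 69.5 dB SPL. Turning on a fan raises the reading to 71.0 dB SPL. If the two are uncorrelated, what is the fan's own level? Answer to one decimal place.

65.7 dB SPL

Subtract intensities: L_src = 10·log₁₀(10^(L_total/10) − 10^(L_bg/10)).
L_src = 10·log₁₀(10^(71.0/10) − 10^(69.5/10)) = 10·log₁₀(3677000) = 65.7 dB SPL.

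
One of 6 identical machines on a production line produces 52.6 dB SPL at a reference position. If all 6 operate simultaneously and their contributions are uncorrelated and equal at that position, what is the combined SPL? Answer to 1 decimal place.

60.4 dB SPL

6 equal incoherent sources raise the level by 10·log₁₀(6) = 7.78 dB.
L_total = 52.6 + 7.78 = 60.4 dB SPL.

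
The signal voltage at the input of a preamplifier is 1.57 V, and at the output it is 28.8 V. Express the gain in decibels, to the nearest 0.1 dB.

For a voltage ratio, dB = 20·log₁₀(V₂/V₁).
20·log₁₀(28.8/1.57) = 20·log₁₀(18.34) = 25.3 dB.

25.3 dB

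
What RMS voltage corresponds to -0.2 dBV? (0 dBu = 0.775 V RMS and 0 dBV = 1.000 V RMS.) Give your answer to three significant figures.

0.977 V

V = 1.000 V × 10^(-0.2/20).
= 1.000 × 0.9772 = 0.977 V.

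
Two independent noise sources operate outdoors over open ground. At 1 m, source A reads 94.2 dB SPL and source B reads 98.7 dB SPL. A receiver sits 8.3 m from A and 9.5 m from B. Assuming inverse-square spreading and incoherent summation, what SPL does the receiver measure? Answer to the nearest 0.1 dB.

80.8 dB SPL

At the listener: L_A = 94.2 − 20·log₁₀(8.3) = 75.82 dB; L_B = 98.7 − 20·log₁₀(9.5) = 79.15 dB.
Combined: 10·log₁₀(10^(75.82/10)+10^(79.15/10)) = 80.8 dB SPL.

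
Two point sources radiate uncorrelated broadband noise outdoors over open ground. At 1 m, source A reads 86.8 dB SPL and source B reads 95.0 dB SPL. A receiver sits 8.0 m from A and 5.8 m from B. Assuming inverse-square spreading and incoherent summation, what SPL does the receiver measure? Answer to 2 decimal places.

At the listener: L_A = 86.8 − 20·log₁₀(8.0) = 68.738 dB; L_B = 95.0 − 20·log₁₀(5.8) = 79.731 dB.
Combined: 10·log₁₀(10^(68.738/10)+10^(79.731/10)) = 80.06 dB SPL.

80.06 dB SPL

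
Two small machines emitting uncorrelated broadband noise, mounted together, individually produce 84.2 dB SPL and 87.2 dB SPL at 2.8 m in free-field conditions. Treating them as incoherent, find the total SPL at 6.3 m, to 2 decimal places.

Combined at 2.8 m: 10·log₁₀(10^(84.2/10)+10^(87.2/10)) = 88.964 dB SPL.
Then apply −20·log₁₀(6.3/2.8) = -7.044 dB → 81.92 dB SPL.

81.92 dB SPL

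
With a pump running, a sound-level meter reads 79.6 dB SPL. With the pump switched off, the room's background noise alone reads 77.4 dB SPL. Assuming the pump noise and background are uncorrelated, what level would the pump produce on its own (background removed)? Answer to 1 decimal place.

Background correction is a power subtraction:
L_src = 10·log₁₀(10^(79.6/10) − 10^(77.4/10)) = 10·log₁₀(36250000) = 75.6 dB SPL.

75.6 dB SPL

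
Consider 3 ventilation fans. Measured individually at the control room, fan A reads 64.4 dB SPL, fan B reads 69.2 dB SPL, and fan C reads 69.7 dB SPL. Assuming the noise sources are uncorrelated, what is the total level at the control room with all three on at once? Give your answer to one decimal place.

73.1 dB SPL

Add the sources as powers (linear), then convert back to dB:
L_total = 10·log₁₀(10^(64.4/10) + 10^(69.2/10) + 10^(69.7/10)) = 10·log₁₀(20400000) = 73.1 dB SPL.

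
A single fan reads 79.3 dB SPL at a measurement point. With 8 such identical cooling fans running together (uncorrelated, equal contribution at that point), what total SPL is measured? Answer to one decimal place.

88.3 dB SPL

8 equal incoherent sources raise the level by 10·log₁₀(8) = 9.03 dB.
L_total = 79.3 + 9.03 = 88.3 dB SPL.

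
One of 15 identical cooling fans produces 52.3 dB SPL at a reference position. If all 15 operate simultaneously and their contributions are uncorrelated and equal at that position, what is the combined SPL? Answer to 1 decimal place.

15 equal incoherent sources raise the level by 10·log₁₀(15) = 11.76 dB.
L_total = 52.3 + 11.76 = 64.1 dB SPL.

64.1 dB SPL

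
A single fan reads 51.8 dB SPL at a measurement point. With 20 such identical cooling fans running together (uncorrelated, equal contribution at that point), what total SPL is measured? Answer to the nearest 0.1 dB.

20 equal incoherent sources raise the level by 10·log₁₀(20) = 13.01 dB.
L_total = 51.8 + 13.01 = 64.8 dB SPL.

64.8 dB SPL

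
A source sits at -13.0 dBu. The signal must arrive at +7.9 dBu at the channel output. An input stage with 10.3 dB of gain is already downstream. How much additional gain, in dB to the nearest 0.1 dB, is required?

The required make-up gain is the shortfall in the dB sum.
G = +7.9 − (-13.0) − 10.3 = 10.6 dB.

10.6 dB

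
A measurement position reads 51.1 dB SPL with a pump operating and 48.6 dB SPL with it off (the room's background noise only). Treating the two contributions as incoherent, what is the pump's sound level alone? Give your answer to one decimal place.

Subtract intensities: L_src = 10·log₁₀(10^(L_total/10) − 10^(L_bg/10)).
L_src = 10·log₁₀(10^(51.1/10) − 10^(48.6/10)) = 10·log₁₀(56380) = 47.5 dB SPL.

47.5 dB SPL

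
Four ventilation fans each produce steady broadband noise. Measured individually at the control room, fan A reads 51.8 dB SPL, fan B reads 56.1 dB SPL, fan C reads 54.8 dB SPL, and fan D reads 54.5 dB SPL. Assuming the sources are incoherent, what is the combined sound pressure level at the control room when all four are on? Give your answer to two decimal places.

Add the sources as powers (linear), then convert back to dB:
L_total = 10·log₁₀(10^(51.8/10) + 10^(56.1/10) + 10^(54.8/10) + 10^(54.5/10)) = 10·log₁₀(1143000) = 60.58 dB SPL.

60.58 dB SPL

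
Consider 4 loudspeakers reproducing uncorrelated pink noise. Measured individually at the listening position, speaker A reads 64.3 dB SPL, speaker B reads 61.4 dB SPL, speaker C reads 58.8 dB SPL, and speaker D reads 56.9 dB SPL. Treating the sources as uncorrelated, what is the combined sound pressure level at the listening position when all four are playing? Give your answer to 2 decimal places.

Add the sources as powers (linear), then convert back to dB:
L_total = 10·log₁₀(10^(64.3/10) + 10^(61.4/10) + 10^(58.8/10) + 10^(56.9/10)) = 10·log₁₀(5320000) = 67.26 dB SPL.

67.26 dB SPL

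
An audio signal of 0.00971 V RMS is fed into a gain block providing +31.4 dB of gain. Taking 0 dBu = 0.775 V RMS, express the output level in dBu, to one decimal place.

Input level: 20·log₁₀(0.00971/0.775) = -38.04 dBu.
Output: -38.04 + 31.4 = -6.6 dBu.

-6.6 dBu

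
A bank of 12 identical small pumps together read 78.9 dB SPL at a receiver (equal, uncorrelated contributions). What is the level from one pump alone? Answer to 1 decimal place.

68.1 dB SPL

12 equal incoherent sources add 10·log₁₀(12) = 10.79 dB over one source.
L_one = 78.9 − 10.79 = 68.1 dB SPL.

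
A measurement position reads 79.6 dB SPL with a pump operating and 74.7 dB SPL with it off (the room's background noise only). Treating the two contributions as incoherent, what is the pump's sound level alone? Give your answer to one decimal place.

Background correction is a power subtraction:
L_src = 10·log₁₀(10^(79.6/10) − 10^(74.7/10)) = 10·log₁₀(61690000) = 77.9 dB SPL.

77.9 dB SPL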